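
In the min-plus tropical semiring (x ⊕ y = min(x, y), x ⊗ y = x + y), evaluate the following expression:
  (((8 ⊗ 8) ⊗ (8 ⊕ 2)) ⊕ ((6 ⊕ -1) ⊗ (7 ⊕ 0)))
(((8 ⊗ 8) ⊗ (8 ⊕ 2)) ⊕ ((6 ⊕ -1) ⊗ (7 ⊕ 0))) = -1

Expand innermost to outermost. Recall ⊕ takes the minimum of its arguments and ⊗ takes their sum. Working out the expression (((8 ⊗ 8) ⊗ (8 ⊕ 2)) ⊕ ((6 ⊕ -1) ⊗ (7 ⊕ 0))) gives -1.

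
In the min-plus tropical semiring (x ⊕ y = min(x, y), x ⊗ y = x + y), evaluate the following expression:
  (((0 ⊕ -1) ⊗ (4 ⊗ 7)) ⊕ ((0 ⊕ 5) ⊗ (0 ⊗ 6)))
(((0 ⊕ -1) ⊗ (4 ⊗ 7)) ⊕ ((0 ⊕ 5) ⊗ (0 ⊗ 6))) = 6

Expand innermost to outermost. Recall ⊕ takes the minimum of its arguments and ⊗ takes their sum. Working out the expression (((0 ⊕ -1) ⊗ (4 ⊗ 7)) ⊕ ((0 ⊕ 5) ⊗ (0 ⊗ 6))) gives 6.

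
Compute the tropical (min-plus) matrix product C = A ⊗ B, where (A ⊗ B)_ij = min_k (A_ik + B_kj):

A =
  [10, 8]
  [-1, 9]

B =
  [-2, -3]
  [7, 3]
A ⊗ B =
  [8, 7]
  [-3, -4]

Apply the min-plus product entry-by-entry:
  C[0][0] = min over k of (A[0][0] + B[0][0] = 10 + -2 = 8, A[0][1] + B[1][0] = 8 + 7 = 15) = 8 (attained at k = 0)
  C[0][1] = min over k of (A[0][0] + B[0][1] = 10 + -3 = 7, A[0][1] + B[1][1] = 8 + 3 = 11) = 7 (attained at k = 0)
  C[1][0] = min over k of (A[1][0] + B[0][0] = -1 + -2 = -3, A[1][1] + B[1][0] = 9 + 7 = 16) = -3 (attained at k = 0)
  C[1][1] = min over k of (A[1][0] + B[0][1] = -1 + -3 = -4, A[1][1] + B[1][1] = 9 + 3 = 12) = -4 (attained at k = 0)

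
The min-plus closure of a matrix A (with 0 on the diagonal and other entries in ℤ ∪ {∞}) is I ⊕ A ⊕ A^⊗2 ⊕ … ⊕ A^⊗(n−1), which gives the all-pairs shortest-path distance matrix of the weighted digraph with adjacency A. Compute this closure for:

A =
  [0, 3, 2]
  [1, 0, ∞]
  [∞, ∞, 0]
Closure =
  [0, 3, 2]
  [1, 0, 3]
  [∞, ∞, 0]

This is the Floyd-Warshall all-pairs shortest-path computation. For each intermediate vertex k = 0, 1, …, 2, update dist[i][j] ← min(dist[i][j], dist[i][k] + dist[k][j]). The final matrix gives, for each (i, j), the minimum total weight of any directed path from i to j (possibly empty when i = j).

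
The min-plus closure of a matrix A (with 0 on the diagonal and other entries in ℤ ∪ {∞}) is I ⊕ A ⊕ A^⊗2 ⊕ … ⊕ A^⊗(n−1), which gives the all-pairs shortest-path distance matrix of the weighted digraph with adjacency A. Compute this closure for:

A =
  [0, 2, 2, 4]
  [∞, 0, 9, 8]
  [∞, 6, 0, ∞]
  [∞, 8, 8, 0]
Closure =
  [0, 2, 2, 4]
  [∞, 0, 9, 8]
  [∞, 6, 0, 14]
  [∞, 8, 8, 0]

This is the Floyd-Warshall all-pairs shortest-path computation. For each intermediate vertex k = 0, 1, …, 3, update dist[i][j] ← min(dist[i][j], dist[i][k] + dist[k][j]). The final matrix gives, for each (i, j), the minimum total weight of any directed path from i to j (possibly empty when i = j).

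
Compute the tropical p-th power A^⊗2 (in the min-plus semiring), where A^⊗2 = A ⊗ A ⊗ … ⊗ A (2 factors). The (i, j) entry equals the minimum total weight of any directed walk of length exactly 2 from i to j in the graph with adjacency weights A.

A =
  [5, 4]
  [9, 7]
A^⊗2 =
  [10, 9]
  [14, 13]

Each entry (A^⊗2)_ij equals the minimum over all length-2 walks i = v_0 → v_1 → … → v_2 = j of Σ_t A[v_t][v_{t+1}]. For example, for (i, j) = (0, 1) we minimise over 2 possible intermediate vertex sequences; the minimum is 9, attained along the walk 0 → 0 → 1.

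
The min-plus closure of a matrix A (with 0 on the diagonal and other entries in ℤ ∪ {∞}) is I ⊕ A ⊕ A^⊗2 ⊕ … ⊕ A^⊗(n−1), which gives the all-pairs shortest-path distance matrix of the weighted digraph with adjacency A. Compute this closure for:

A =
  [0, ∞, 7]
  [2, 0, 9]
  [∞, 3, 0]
Closure =
  [0, 10, 7]
  [2, 0, 9]
  [5, 3, 0]

This is the Floyd-Warshall all-pairs shortest-path computation. For each intermediate vertex k = 0, 1, …, 2, update dist[i][j] ← min(dist[i][j], dist[i][k] + dist[k][j]). The final matrix gives, for each (i, j), the minimum total weight of any directed path from i to j (possibly empty when i = j).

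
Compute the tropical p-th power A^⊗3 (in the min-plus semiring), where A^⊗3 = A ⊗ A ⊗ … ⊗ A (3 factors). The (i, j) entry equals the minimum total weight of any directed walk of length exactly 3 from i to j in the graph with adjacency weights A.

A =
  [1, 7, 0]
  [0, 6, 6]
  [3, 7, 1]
A^⊗3 =
  [3, 8, 2]
  [2, 7, 1]
  [5, 9, 3]

Each entry (A^⊗3)_ij equals the minimum over all length-3 walks i = v_0 → v_1 → … → v_3 = j of Σ_t A[v_t][v_{t+1}]. For example, for (i, j) = (0, 2) we minimise over 9 possible intermediate vertex sequences; the minimum is 2, attained along the walk 0 → 0 → 0 → 2.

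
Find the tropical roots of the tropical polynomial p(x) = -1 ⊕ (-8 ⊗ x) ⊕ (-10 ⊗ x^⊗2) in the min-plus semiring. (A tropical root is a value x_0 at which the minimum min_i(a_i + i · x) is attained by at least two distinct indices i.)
Roots: {2, 7}

Each tropical root is a break point of the lower envelope of the lines y = a_i + i · x (there are 3 lines, with slopes 0, 1, ..., 2). Only the lines that attain the minimum somewhere contribute to roots; other lines are dominated. Here the surviving (envelope) indices are i = 2, i = 1, i = 0.
Intersections between consecutive envelope lines give the roots: for adjacent envelope indices i < j the intersection is x = (a_i − a_j) / (j − i). Reading off the sorted break points: {2, 7}.
Verification: at each break x_0, at least two indices attain the minimum of min_i(a_i + i · x_0).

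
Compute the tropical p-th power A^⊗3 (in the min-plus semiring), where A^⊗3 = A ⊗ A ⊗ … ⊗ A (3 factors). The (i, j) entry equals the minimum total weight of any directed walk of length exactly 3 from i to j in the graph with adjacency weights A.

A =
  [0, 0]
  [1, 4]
A^⊗3 =
  [0, 0]
  [1, 1]

Each entry (A^⊗3)_ij equals the minimum over all length-3 walks i = v_0 → v_1 → … → v_3 = j of Σ_t A[v_t][v_{t+1}]. For example, for (i, j) = (0, 1) we minimise over 4 possible intermediate vertex sequences; the minimum is 0, attained along the walk 0 → 0 → 0 → 1.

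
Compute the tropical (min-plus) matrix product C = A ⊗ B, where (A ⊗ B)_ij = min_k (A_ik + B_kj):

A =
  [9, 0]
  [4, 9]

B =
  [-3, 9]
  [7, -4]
A ⊗ B =
  [6, -4]
  [1, 5]

Apply the min-plus product entry-by-entry:
  C[0][0] = min over k of (A[0][0] + B[0][0] = 9 + -3 = 6, A[0][1] + B[1][0] = 0 + 7 = 7) = 6 (attained at k = 0)
  C[0][1] = min over k of (A[0][0] + B[0][1] = 9 + 9 = 18, A[0][1] + B[1][1] = 0 + -4 = -4) = -4 (attained at k = 1)
  C[1][0] = min over k of (A[1][0] + B[0][0] = 4 + -3 = 1, A[1][1] + B[1][0] = 9 + 7 = 16) = 1 (attained at k = 0)
  C[1][1] = min over k of (A[1][0] + B[0][1] = 4 + 9 = 13, A[1][1] + B[1][1] = 9 + -4 = 5) = 5 (attained at k = 1)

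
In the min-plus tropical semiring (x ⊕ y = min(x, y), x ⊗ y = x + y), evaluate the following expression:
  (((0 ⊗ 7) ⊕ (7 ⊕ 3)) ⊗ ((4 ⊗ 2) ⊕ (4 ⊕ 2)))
(((0 ⊗ 7) ⊕ (7 ⊕ 3)) ⊗ ((4 ⊗ 2) ⊕ (4 ⊕ 2))) = 5

Expand innermost to outermost. Recall ⊕ takes the minimum of its arguments and ⊗ takes their sum. Working out the expression (((0 ⊗ 7) ⊕ (7 ⊕ 3)) ⊗ ((4 ⊗ 2) ⊕ (4 ⊕ 2))) gives 5.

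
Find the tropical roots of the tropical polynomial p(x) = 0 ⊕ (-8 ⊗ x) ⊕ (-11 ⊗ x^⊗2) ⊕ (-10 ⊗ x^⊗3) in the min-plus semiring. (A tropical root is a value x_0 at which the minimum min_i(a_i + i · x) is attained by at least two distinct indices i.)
Roots: {-1, 3, 8}

Each tropical root is a break point of the lower envelope of the lines y = a_i + i · x (there are 4 lines, with slopes 0, 1, ..., 3). Only the lines that attain the minimum somewhere contribute to roots; other lines are dominated. Here the surviving (envelope) indices are i = 3, i = 2, i = 1, i = 0.
Intersections between consecutive envelope lines give the roots: for adjacent envelope indices i < j the intersection is x = (a_i − a_j) / (j − i). Reading off the sorted break points: {-1, 3, 8}.
Verification: at each break x_0, at least two indices attain the minimum of min_i(a_i + i · x_0).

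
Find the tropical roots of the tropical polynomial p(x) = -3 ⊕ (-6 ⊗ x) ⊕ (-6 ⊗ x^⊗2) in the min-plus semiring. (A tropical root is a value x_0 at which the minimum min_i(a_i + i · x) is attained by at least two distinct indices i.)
Roots: {0, 3}

Each tropical root is a break point of the lower envelope of the lines y = a_i + i · x (there are 3 lines, with slopes 0, 1, ..., 2). Only the lines that attain the minimum somewhere contribute to roots; other lines are dominated. Here the surviving (envelope) indices are i = 2, i = 1, i = 0.
Intersections between consecutive envelope lines give the roots: for adjacent envelope indices i < j the intersection is x = (a_i − a_j) / (j − i). Reading off the sorted break points: {0, 3}.
Verification: at each break x_0, at least two indices attain the minimum of min_i(a_i + i · x_0).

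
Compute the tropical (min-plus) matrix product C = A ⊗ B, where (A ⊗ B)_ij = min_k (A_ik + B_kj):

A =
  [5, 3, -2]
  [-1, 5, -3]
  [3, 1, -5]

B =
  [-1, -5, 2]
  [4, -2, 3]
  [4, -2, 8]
A ⊗ B =
  [2, -4, 6]
  [-2, -6, 1]
  [-1, -7, 3]

Apply the min-plus product entry-by-entry:
  C[0][0] = min over k of (A[0][0] + B[0][0] = 5 + -1 = 4, A[0][1] + B[1][0] = 3 + 4 = 7, A[0][2] + B[2][0] = -2 + 4 = 2) = 2 (attained at k = 2)
  C[0][1] = min over k of (A[0][0] + B[0][1] = 5 + -5 = 0, A[0][1] + B[1][1] = 3 + -2 = 1, A[0][2] + B[2][1] = -2 + -2 = -4) = -4 (attained at k = 2)
  C[0][2] = min over k of (A[0][0] + B[0][2] = 5 + 2 = 7, A[0][1] + B[1][2] = 3 + 3 = 6, A[0][2] + B[2][2] = -2 + 8 = 6) = 6 (attained at k = 1)
  C[1][0] = min over k of (A[1][0] + B[0][0] = -1 + -1 = -2, A[1][1] + B[1][0] = 5 + 4 = 9, A[1][2] + B[2][0] = -3 + 4 = 1) = -2 (attained at k = 0)
  C[1][1] = min over k of (A[1][0] + B[0][1] = -1 + -5 = -6, A[1][1] + B[1][1] = 5 + -2 = 3, A[1][2] + B[2][1] = -3 + -2 = -5) = -6 (attained at k = 0)
  C[1][2] = min over k of (A[1][0] + B[0][2] = -1 + 2 = 1, A[1][1] + B[1][2] = 5 + 3 = 8, A[1][2] + B[2][2] = -3 + 8 = 5) = 1 (attained at k = 0)
  C[2][0] = min over k of (A[2][0] + B[0][0] = 3 + -1 = 2, A[2][1] + B[1][0] = 1 + 4 = 5, A[2][2] + B[2][0] = -5 + 4 = -1) = -1 (attained at k = 2)
  C[2][1] = min over k of (A[2][0] + B[0][1] = 3 + -5 = -2, A[2][1] + B[1][1] = 1 + -2 = -1, A[2][2] + B[2][1] = -5 + -2 = -7) = -7 (attained at k = 2)
  C[2][2] = min over k of (A[2][0] + B[0][2] = 3 + 2 = 5, A[2][1] + B[1][2] = 1 + 3 = 4, A[2][2] + B[2][2] = -5 + 8 = 3) = 3 (attained at k = 2)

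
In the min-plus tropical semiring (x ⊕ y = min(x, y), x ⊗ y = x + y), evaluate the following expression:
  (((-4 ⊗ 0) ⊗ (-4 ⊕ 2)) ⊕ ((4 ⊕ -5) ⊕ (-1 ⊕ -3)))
(((-4 ⊗ 0) ⊗ (-4 ⊕ 2)) ⊕ ((4 ⊕ -5) ⊕ (-1 ⊕ -3))) = -8

Expand innermost to outermost. Recall ⊕ takes the minimum of its arguments and ⊗ takes their sum. Working out the expression (((-4 ⊗ 0) ⊗ (-4 ⊕ 2)) ⊕ ((4 ⊕ -5) ⊕ (-1 ⊕ -3))) gives -8.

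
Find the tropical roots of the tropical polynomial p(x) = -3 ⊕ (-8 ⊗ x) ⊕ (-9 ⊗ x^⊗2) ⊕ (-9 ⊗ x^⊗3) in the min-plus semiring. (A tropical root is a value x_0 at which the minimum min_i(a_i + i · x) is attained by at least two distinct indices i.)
Roots: {0, 1, 5}

Each tropical root is a break point of the lower envelope of the lines y = a_i + i · x (there are 4 lines, with slopes 0, 1, ..., 3). Only the lines that attain the minimum somewhere contribute to roots; other lines are dominated. Here the surviving (envelope) indices are i = 3, i = 2, i = 1, i = 0.
Intersections between consecutive envelope lines give the roots: for adjacent envelope indices i < j the intersection is x = (a_i − a_j) / (j − i). Reading off the sorted break points: {0, 1, 5}.
Verification: at each break x_0, at least two indices attain the minimum of min_i(a_i + i · x_0).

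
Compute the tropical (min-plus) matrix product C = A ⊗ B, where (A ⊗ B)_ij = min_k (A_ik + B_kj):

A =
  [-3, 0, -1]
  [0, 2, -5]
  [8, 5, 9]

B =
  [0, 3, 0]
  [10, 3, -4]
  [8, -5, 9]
A ⊗ B =
  [-3, -6, -4]
  [0, -10, -2]
  [8, 4, 1]

Apply the min-plus product entry-by-entry:
  C[0][0] = min over k of (A[0][0] + B[0][0] = -3 + 0 = -3, A[0][1] + B[1][0] = 0 + 10 = 10, A[0][2] + B[2][0] = -1 + 8 = 7) = -3 (attained at k = 0)
  C[0][1] = min over k of (A[0][0] + B[0][1] = -3 + 3 = 0, A[0][1] + B[1][1] = 0 + 3 = 3, A[0][2] + B[2][1] = -1 + -5 = -6) = -6 (attained at k = 2)
  C[0][2] = min over k of (A[0][0] + B[0][2] = -3 + 0 = -3, A[0][1] + B[1][2] = 0 + -4 = -4, A[0][2] + B[2][2] = -1 + 9 = 8) = -4 (attained at k = 1)
  C[1][0] = min over k of (A[1][0] + B[0][0] = 0 + 0 = 0, A[1][1] + B[1][0] = 2 + 10 = 12, A[1][2] + B[2][0] = -5 + 8 = 3) = 0 (attained at k = 0)
  C[1][1] = min over k of (A[1][0] + B[0][1] = 0 + 3 = 3, A[1][1] + B[1][1] = 2 + 3 = 5, A[1][2] + B[2][1] = -5 + -5 = -10) = -10 (attained at k = 2)
  C[1][2] = min over k of (A[1][0] + B[0][2] = 0 + 0 = 0, A[1][1] + B[1][2] = 2 + -4 = -2, A[1][2] + B[2][2] = -5 + 9 = 4) = -2 (attained at k = 1)
  C[2][0] = min over k of (A[2][0] + B[0][0] = 8 + 0 = 8, A[2][1] + B[1][0] = 5 + 10 = 15, A[2][2] + B[2][0] = 9 + 8 = 17) = 8 (attained at k = 0)
  C[2][1] = min over k of (A[2][0] + B[0][1] = 8 + 3 = 11, A[2][1] + B[1][1] = 5 + 3 = 8, A[2][2] + B[2][1] = 9 + -5 = 4) = 4 (attained at k = 2)
  C[2][2] = min over k of (A[2][0] + B[0][2] = 8 + 0 = 8, A[2][1] + B[1][2] = 5 + -4 = 1, A[2][2] + B[2][2] = 9 + 9 = 18) = 1 (attained at k = 1)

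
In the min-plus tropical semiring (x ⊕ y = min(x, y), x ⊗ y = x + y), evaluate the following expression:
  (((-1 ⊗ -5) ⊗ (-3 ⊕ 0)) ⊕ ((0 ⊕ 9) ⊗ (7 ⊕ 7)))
(((-1 ⊗ -5) ⊗ (-3 ⊕ 0)) ⊕ ((0 ⊕ 9) ⊗ (7 ⊕ 7))) = -9

Expand innermost to outermost. Recall ⊕ takes the minimum of its arguments and ⊗ takes their sum. Working out the expression (((-1 ⊗ -5) ⊗ (-3 ⊕ 0)) ⊕ ((0 ⊕ 9) ⊗ (7 ⊕ 7))) gives -9.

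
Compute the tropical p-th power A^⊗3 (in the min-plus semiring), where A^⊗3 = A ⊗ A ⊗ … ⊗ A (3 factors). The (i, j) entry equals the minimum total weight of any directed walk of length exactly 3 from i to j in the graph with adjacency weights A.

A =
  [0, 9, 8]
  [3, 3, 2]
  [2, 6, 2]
A^⊗3 =
  [0, 9, 8]
  [3, 9, 6]
  [2, 10, 6]

Each entry (A^⊗3)_ij equals the minimum over all length-3 walks i = v_0 → v_1 → … → v_3 = j of Σ_t A[v_t][v_{t+1}]. For example, for (i, j) = (0, 2) we minimise over 9 possible intermediate vertex sequences; the minimum is 8, attained along the walk 0 → 0 → 0 → 2.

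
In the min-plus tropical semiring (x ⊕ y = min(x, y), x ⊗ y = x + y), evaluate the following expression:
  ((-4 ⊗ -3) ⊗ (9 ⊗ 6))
((-4 ⊗ -3) ⊗ (9 ⊗ 6)) = 8

Expand innermost to outermost. Recall ⊕ takes the minimum of its arguments and ⊗ takes their sum. Working out the expression ((-4 ⊗ -3) ⊗ (9 ⊗ 6)) gives 8.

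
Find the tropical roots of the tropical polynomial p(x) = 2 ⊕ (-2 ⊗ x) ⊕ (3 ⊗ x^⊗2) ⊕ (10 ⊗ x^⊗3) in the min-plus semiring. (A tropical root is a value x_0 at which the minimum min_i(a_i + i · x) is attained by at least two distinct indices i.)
Roots: {-7, -5, 4}

Each tropical root is a break point of the lower envelope of the lines y = a_i + i · x (there are 4 lines, with slopes 0, 1, ..., 3). Only the lines that attain the minimum somewhere contribute to roots; other lines are dominated. Here the surviving (envelope) indices are i = 3, i = 2, i = 1, i = 0.
Intersections between consecutive envelope lines give the roots: for adjacent envelope indices i < j the intersection is x = (a_i − a_j) / (j − i). Reading off the sorted break points: {-7, -5, 4}.
Verification: at each break x_0, at least two indices attain the minimum of min_i(a_i + i · x_0).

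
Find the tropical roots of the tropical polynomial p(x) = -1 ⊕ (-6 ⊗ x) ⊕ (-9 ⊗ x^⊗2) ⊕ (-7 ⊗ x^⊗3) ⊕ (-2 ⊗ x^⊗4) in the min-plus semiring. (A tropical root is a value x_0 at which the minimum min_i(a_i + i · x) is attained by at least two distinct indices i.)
Roots: {-5, -2, 3, 5}

Each tropical root is a break point of the lower envelope of the lines y = a_i + i · x (there are 5 lines, with slopes 0, 1, ..., 4). Only the lines that attain the minimum somewhere contribute to roots; other lines are dominated. Here the surviving (envelope) indices are i = 4, i = 3, i = 2, i = 1, i = 0.
Intersections between consecutive envelope lines give the roots: for adjacent envelope indices i < j the intersection is x = (a_i − a_j) / (j − i). Reading off the sorted break points: {-5, -2, 3, 5}.
Verification: at each break x_0, at least two indices attain the minimum of min_i(a_i + i · x_0).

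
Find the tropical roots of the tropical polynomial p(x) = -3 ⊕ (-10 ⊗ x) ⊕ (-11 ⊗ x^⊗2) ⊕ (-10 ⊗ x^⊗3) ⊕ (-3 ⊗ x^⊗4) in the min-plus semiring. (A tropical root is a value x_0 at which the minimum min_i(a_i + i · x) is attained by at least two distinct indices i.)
Roots: {-7, -1, 1, 7}

Each tropical root is a break point of the lower envelope of the lines y = a_i + i · x (there are 5 lines, with slopes 0, 1, ..., 4). Only the lines that attain the minimum somewhere contribute to roots; other lines are dominated. Here the surviving (envelope) indices are i = 4, i = 3, i = 2, i = 1, i = 0.
Intersections between consecutive envelope lines give the roots: for adjacent envelope indices i < j the intersection is x = (a_i − a_j) / (j − i). Reading off the sorted break points: {-7, -1, 1, 7}.
Verification: at each break x_0, at least two indices attain the minimum of min_i(a_i + i · x_0).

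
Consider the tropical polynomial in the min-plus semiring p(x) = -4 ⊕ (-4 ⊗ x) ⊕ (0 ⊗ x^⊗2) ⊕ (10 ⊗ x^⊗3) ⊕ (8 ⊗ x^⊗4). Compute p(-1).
p(-1) = -5

A tropical monomial a ⊗ x^⊗i evaluates to a + i · x. Evaluating each term at x = -1:
  Term 0 contributes -4 + 0 · -1 = -4
  Term 1 contributes -4 + 1 · -1 = -5
  Term 2 contributes 0 + 2 · -1 = -2
  Term 3 contributes 10 + 3 · -1 = 7
  Term 4 contributes 8 + 4 · -1 = 4
p(-1) = ⊕ of these = min[-4, -5, -2, 7, 4] = -5.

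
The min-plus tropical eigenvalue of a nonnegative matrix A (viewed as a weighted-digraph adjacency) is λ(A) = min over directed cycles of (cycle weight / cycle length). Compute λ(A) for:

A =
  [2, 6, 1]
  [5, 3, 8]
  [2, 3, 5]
λ(A) = 3/2

Enumerate directed cycles and compute their means (weight / length). Sample:
  cycle 0 → 0: weight = 2, length = 1, mean = 2/1 ≈ 2.000
  cycle 1 → 1: weight = 3, length = 1, mean = 3/1 ≈ 3.000
  cycle 2 → 2: weight = 5, length = 1, mean = 5/1 ≈ 5.000
  cycle 0 → 1 → 0: weight = 11, length = 2, mean = 11/2 ≈ 5.500
  cycle 0 → 2 → 0: weight = 3, length = 2, mean = 3/2 ≈ 1.500
  cycle 1 → 0 → 1: weight = 11, length = 2, mean = 11/2 ≈ 5.500
Minimum mean = 1.500, attained e.g. along the cycle 0 → 2 → 0 with weight 3 and length 2. So λ(A) = 3/2 = 3/2.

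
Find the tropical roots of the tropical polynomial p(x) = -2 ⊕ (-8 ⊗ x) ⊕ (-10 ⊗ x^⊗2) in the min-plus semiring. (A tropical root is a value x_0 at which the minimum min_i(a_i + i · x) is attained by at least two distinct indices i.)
Roots: {2, 6}

Each tropical root is a break point of the lower envelope of the lines y = a_i + i · x (there are 3 lines, with slopes 0, 1, ..., 2). Only the lines that attain the minimum somewhere contribute to roots; other lines are dominated. Here the surviving (envelope) indices are i = 2, i = 1, i = 0.
Intersections between consecutive envelope lines give the roots: for adjacent envelope indices i < j the intersection is x = (a_i − a_j) / (j − i). Reading off the sorted break points: {2, 6}.
Verification: at each break x_0, at least two indices attain the minimum of min_i(a_i + i · x_0).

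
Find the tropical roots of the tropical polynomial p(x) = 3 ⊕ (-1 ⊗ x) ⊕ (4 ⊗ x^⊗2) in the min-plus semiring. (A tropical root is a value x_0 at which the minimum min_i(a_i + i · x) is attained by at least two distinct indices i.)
Roots: {-5, 4}

Each tropical root is a break point of the lower envelope of the lines y = a_i + i · x (there are 3 lines, with slopes 0, 1, ..., 2). Only the lines that attain the minimum somewhere contribute to roots; other lines are dominated. Here the surviving (envelope) indices are i = 2, i = 1, i = 0.
Intersections between consecutive envelope lines give the roots: for adjacent envelope indices i < j the intersection is x = (a_i − a_j) / (j − i). Reading off the sorted break points: {-5, 4}.
Verification: at each break x_0, at least two indices attain the minimum of min_i(a_i + i · x_0).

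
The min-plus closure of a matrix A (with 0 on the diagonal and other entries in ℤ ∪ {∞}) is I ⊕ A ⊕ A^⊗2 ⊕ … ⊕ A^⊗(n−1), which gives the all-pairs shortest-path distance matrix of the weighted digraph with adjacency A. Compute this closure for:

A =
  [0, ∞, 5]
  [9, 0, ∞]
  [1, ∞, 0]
Closure =
  [0, ∞, 5]
  [9, 0, 14]
  [1, ∞, 0]

This is the Floyd-Warshall all-pairs shortest-path computation. For each intermediate vertex k = 0, 1, …, 2, update dist[i][j] ← min(dist[i][j], dist[i][k] + dist[k][j]). The final matrix gives, for each (i, j), the minimum total weight of any directed path from i to j (possibly empty when i = j).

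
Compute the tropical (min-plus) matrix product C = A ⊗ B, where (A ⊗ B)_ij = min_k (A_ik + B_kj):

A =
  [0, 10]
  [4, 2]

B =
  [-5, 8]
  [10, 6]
A ⊗ B =
  [-5, 8]
  [-1, 8]

Apply the min-plus product entry-by-entry:
  C[0][0] = min over k of (A[0][0] + B[0][0] = 0 + -5 = -5, A[0][1] + B[1][0] = 10 + 10 = 20) = -5 (attained at k = 0)
  C[0][1] = min over k of (A[0][0] + B[0][1] = 0 + 8 = 8, A[0][1] + B[1][1] = 10 + 6 = 16) = 8 (attained at k = 0)
  C[1][0] = min over k of (A[1][0] + B[0][0] = 4 + -5 = -1, A[1][1] + B[1][0] = 2 + 10 = 12) = -1 (attained at k = 0)
  C[1][1] = min over k of (A[1][0] + B[0][1] = 4 + 8 = 12, A[1][1] + B[1][1] = 2 + 6 = 8) = 8 (attained at k = 1)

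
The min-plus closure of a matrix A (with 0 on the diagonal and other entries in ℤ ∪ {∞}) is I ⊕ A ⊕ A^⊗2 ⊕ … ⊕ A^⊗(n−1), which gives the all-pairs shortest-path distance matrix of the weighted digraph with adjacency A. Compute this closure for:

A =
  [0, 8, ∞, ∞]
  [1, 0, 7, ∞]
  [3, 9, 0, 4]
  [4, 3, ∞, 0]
Closure =
  [0, 8, 15, 19]
  [1, 0, 7, 11]
  [3, 7, 0, 4]
  [4, 3, 10, 0]

This is the Floyd-Warshall all-pairs shortest-path computation. For each intermediate vertex k = 0, 1, …, 3, update dist[i][j] ← min(dist[i][j], dist[i][k] + dist[k][j]). The final matrix gives, for each (i, j), the minimum total weight of any directed path from i to j (possibly empty when i = j).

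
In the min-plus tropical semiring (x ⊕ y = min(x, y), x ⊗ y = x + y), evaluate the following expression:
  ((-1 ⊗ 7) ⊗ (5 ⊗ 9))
((-1 ⊗ 7) ⊗ (5 ⊗ 9)) = 20

Expand innermost to outermost. Recall ⊕ takes the minimum of its arguments and ⊗ takes their sum. Working out the expression ((-1 ⊗ 7) ⊗ (5 ⊗ 9)) gives 20.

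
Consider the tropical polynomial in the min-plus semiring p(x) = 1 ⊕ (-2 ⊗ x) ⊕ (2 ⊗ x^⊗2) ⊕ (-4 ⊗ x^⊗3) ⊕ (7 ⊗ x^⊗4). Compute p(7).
p(7) = 1

A tropical monomial a ⊗ x^⊗i evaluates to a + i · x. Evaluating each term at x = 7:
  Term 0 contributes 1 + 0 · 7 = 1
  Term 1 contributes -2 + 1 · 7 = 5
  Term 2 contributes 2 + 2 · 7 = 16
  Term 3 contributes -4 + 3 · 7 = 17
  Term 4 contributes 7 + 4 · 7 = 35
p(7) = ⊕ of these = min[1, 5, 16, 17, 35] = 1.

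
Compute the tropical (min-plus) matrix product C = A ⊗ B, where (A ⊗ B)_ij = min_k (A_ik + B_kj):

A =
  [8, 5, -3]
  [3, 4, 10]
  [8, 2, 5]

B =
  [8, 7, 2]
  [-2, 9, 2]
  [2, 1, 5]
A ⊗ B =
  [-1, -2, 2]
  [2, 10, 5]
  [0, 6, 4]

Apply the min-plus product entry-by-entry:
  C[0][0] = min over k of (A[0][0] + B[0][0] = 8 + 8 = 16, A[0][1] + B[1][0] = 5 + -2 = 3, A[0][2] + B[2][0] = -3 + 2 = -1) = -1 (attained at k = 2)
  C[0][1] = min over k of (A[0][0] + B[0][1] = 8 + 7 = 15, A[0][1] + B[1][1] = 5 + 9 = 14, A[0][2] + B[2][1] = -3 + 1 = -2) = -2 (attained at k = 2)
  C[0][2] = min over k of (A[0][0] + B[0][2] = 8 + 2 = 10, A[0][1] + B[1][2] = 5 + 2 = 7, A[0][2] + B[2][2] = -3 + 5 = 2) = 2 (attained at k = 2)
  C[1][0] = min over k of (A[1][0] + B[0][0] = 3 + 8 = 11, A[1][1] + B[1][0] = 4 + -2 = 2, A[1][2] + B[2][0] = 10 + 2 = 12) = 2 (attained at k = 1)
  C[1][1] = min over k of (A[1][0] + B[0][1] = 3 + 7 = 10, A[1][1] + B[1][1] = 4 + 9 = 13, A[1][2] + B[2][1] = 10 + 1 = 11) = 10 (attained at k = 0)
  C[1][2] = min over k of (A[1][0] + B[0][2] = 3 + 2 = 5, A[1][1] + B[1][2] = 4 + 2 = 6, A[1][2] + B[2][2] = 10 + 5 = 15) = 5 (attained at k = 0)
  C[2][0] = min over k of (A[2][0] + B[0][0] = 8 + 8 = 16, A[2][1] + B[1][0] = 2 + -2 = 0, A[2][2] + B[2][0] = 5 + 2 = 7) = 0 (attained at k = 1)
  C[2][1] = min over k of (A[2][0] + B[0][1] = 8 + 7 = 15, A[2][1] + B[1][1] = 2 + 9 = 11, A[2][2] + B[2][1] = 5 + 1 = 6) = 6 (attained at k = 2)
  C[2][2] = min over k of (A[2][0] + B[0][2] = 8 + 2 = 10, A[2][1] + B[1][2] = 2 + 2 = 4, A[2][2] + B[2][2] = 5 + 5 = 10) = 4 (attained at k = 1)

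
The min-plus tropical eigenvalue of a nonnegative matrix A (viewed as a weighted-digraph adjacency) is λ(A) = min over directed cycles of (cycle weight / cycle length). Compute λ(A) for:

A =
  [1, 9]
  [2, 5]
λ(A) = 1

Enumerate directed cycles and compute their means (weight / length). Sample:
  cycle 0 → 0: weight = 1, length = 1, mean = 1/1 ≈ 1.000
  cycle 1 → 1: weight = 5, length = 1, mean = 5/1 ≈ 5.000
  cycle 0 → 1 → 0: weight = 11, length = 2, mean = 11/2 ≈ 5.500
  cycle 1 → 0 → 1: weight = 11, length = 2, mean = 11/2 ≈ 5.500
Minimum mean = 1.000, attained e.g. along the cycle 0 → 0 with weight 1 and length 1. So λ(A) = 1/1 = 1.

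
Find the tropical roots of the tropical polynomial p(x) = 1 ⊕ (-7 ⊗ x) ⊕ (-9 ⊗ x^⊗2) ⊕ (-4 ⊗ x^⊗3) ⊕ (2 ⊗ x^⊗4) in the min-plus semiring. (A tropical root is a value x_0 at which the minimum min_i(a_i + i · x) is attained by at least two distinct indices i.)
Roots: {-6, -5, 2, 8}

Each tropical root is a break point of the lower envelope of the lines y = a_i + i · x (there are 5 lines, with slopes 0, 1, ..., 4). Only the lines that attain the minimum somewhere contribute to roots; other lines are dominated. Here the surviving (envelope) indices are i = 4, i = 3, i = 2, i = 1, i = 0.
Intersections between consecutive envelope lines give the roots: for adjacent envelope indices i < j the intersection is x = (a_i − a_j) / (j − i). Reading off the sorted break points: {-6, -5, 2, 8}.
Verification: at each break x_0, at least two indices attain the minimum of min_i(a_i + i · x_0).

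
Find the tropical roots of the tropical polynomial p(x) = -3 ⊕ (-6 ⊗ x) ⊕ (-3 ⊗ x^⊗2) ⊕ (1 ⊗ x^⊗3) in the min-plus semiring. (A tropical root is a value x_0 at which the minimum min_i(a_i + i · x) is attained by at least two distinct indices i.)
Roots: {-4, -3, 3}

Each tropical root is a break point of the lower envelope of the lines y = a_i + i · x (there are 4 lines, with slopes 0, 1, ..., 3). Only the lines that attain the minimum somewhere contribute to roots; other lines are dominated. Here the surviving (envelope) indices are i = 3, i = 2, i = 1, i = 0.
Intersections between consecutive envelope lines give the roots: for adjacent envelope indices i < j the intersection is x = (a_i − a_j) / (j − i). Reading off the sorted break points: {-4, -3, 3}.
Verification: at each break x_0, at least two indices attain the minimum of min_i(a_i + i · x_0).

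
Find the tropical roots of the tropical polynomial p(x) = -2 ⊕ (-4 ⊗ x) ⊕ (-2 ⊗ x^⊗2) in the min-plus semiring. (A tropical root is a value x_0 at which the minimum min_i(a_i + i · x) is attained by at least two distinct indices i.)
Roots: {-2, 2}

Each tropical root is a break point of the lower envelope of the lines y = a_i + i · x (there are 3 lines, with slopes 0, 1, ..., 2). Only the lines that attain the minimum somewhere contribute to roots; other lines are dominated. Here the surviving (envelope) indices are i = 2, i = 1, i = 0.
Intersections between consecutive envelope lines give the roots: for adjacent envelope indices i < j the intersection is x = (a_i − a_j) / (j − i). Reading off the sorted break points: {-2, 2}.
Verification: at each break x_0, at least two indices attain the minimum of min_i(a_i + i · x_0).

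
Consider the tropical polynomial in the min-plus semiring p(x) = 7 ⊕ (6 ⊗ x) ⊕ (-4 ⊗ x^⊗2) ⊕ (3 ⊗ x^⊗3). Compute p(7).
p(7) = 7

A tropical monomial a ⊗ x^⊗i evaluates to a + i · x. Evaluating each term at x = 7:
  Term 0 contributes 7 + 0 · 7 = 7
  Term 1 contributes 6 + 1 · 7 = 13
  Term 2 contributes -4 + 2 · 7 = 10
  Term 3 contributes 3 + 3 · 7 = 24
p(7) = ⊕ of these = min[7, 13, 10, 24] = 7.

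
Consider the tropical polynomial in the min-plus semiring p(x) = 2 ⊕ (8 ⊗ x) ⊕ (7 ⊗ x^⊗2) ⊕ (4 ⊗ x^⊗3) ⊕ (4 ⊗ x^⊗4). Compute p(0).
p(0) = 2

A tropical monomial a ⊗ x^⊗i evaluates to a + i · x. Evaluating each term at x = 0:
  Term 0 contributes 2 + 0 · 0 = 2
  Term 1 contributes 8 + 1 · 0 = 8
  Term 2 contributes 7 + 2 · 0 = 7
  Term 3 contributes 4 + 3 · 0 = 4
  Term 4 contributes 4 + 4 · 0 = 4
p(0) = ⊕ of these = min[2, 8, 7, 4, 4] = 2.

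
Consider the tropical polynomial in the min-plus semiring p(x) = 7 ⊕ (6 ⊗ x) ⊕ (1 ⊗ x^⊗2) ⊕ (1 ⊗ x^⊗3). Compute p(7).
p(7) = 7

A tropical monomial a ⊗ x^⊗i evaluates to a + i · x. Evaluating each term at x = 7:
  Term 0 contributes 7 + 0 · 7 = 7
  Term 1 contributes 6 + 1 · 7 = 13
  Term 2 contributes 1 + 2 · 7 = 15
  Term 3 contributes 1 + 3 · 7 = 22
p(7) = ⊕ of these = min[7, 13, 15, 22] = 7.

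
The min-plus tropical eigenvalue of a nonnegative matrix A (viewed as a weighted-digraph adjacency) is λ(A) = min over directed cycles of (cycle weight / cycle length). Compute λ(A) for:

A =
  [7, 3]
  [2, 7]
λ(A) = 5/2

Enumerate directed cycles and compute their means (weight / length). Sample:
  cycle 0 → 0: weight = 7, length = 1, mean = 7/1 ≈ 7.000
  cycle 1 → 1: weight = 7, length = 1, mean = 7/1 ≈ 7.000
  cycle 0 → 1 → 0: weight = 5, length = 2, mean = 5/2 ≈ 2.500
  cycle 1 → 0 → 1: weight = 5, length = 2, mean = 5/2 ≈ 2.500
Minimum mean = 2.500, attained e.g. along the cycle 0 → 1 → 0 with weight 5 and length 2. So λ(A) = 5/2 = 5/2.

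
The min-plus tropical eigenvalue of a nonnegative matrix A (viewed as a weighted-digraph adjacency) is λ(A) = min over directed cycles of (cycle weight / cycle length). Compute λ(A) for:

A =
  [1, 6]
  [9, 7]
λ(A) = 1

Enumerate directed cycles and compute their means (weight / length). Sample:
  cycle 0 → 0: weight = 1, length = 1, mean = 1/1 ≈ 1.000
  cycle 1 → 1: weight = 7, length = 1, mean = 7/1 ≈ 7.000
  cycle 0 → 1 → 0: weight = 15, length = 2, mean = 15/2 ≈ 7.500
  cycle 1 → 0 → 1: weight = 15, length = 2, mean = 15/2 ≈ 7.500
Minimum mean = 1.000, attained e.g. along the cycle 0 → 0 with weight 1 and length 1. So λ(A) = 1/1 = 1.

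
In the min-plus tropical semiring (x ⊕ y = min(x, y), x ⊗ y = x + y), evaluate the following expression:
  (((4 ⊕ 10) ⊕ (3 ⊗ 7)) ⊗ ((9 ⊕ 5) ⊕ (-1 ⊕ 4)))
(((4 ⊕ 10) ⊕ (3 ⊗ 7)) ⊗ ((9 ⊕ 5) ⊕ (-1 ⊕ 4))) = 3

Expand innermost to outermost. Recall ⊕ takes the minimum of its arguments and ⊗ takes their sum. Working out the expression (((4 ⊕ 10) ⊕ (3 ⊗ 7)) ⊗ ((9 ⊕ 5) ⊕ (-1 ⊕ 4))) gives 3.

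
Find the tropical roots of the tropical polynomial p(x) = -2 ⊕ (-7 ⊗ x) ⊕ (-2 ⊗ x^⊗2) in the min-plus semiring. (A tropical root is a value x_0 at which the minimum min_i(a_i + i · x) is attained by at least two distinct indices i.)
Roots: {-5, 5}

Each tropical root is a break point of the lower envelope of the lines y = a_i + i · x (there are 3 lines, with slopes 0, 1, ..., 2). Only the lines that attain the minimum somewhere contribute to roots; other lines are dominated. Here the surviving (envelope) indices are i = 2, i = 1, i = 0.
Intersections between consecutive envelope lines give the roots: for adjacent envelope indices i < j the intersection is x = (a_i − a_j) / (j − i). Reading off the sorted break points: {-5, 5}.
Verification: at each break x_0, at least two indices attain the minimum of min_i(a_i + i · x_0).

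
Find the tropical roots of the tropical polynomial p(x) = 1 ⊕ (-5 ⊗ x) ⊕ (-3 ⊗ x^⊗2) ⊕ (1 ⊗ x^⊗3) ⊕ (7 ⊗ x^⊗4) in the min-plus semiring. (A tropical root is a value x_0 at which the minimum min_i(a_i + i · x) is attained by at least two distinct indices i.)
Roots: {-6, -4, -2, 6}

Each tropical root is a break point of the lower envelope of the lines y = a_i + i · x (there are 5 lines, with slopes 0, 1, ..., 4). Only the lines that attain the minimum somewhere contribute to roots; other lines are dominated. Here the surviving (envelope) indices are i = 4, i = 3, i = 2, i = 1, i = 0.
Intersections between consecutive envelope lines give the roots: for adjacent envelope indices i < j the intersection is x = (a_i − a_j) / (j − i). Reading off the sorted break points: {-6, -4, -2, 6}.
Verification: at each break x_0, at least two indices attain the minimum of min_i(a_i + i · x_0).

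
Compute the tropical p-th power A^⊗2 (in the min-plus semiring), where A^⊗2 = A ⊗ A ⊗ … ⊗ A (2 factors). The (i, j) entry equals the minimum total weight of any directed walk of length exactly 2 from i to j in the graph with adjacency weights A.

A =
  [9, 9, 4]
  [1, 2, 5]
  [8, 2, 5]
A^⊗2 =
  [10, 6, 9]
  [3, 4, 5]
  [3, 4, 7]

Each entry (A^⊗2)_ij equals the minimum over all length-2 walks i = v_0 → v_1 → … → v_2 = j of Σ_t A[v_t][v_{t+1}]. For example, for (i, j) = (0, 2) we minimise over 3 possible intermediate vertex sequences; the minimum is 9, attained along the walk 0 → 2 → 2.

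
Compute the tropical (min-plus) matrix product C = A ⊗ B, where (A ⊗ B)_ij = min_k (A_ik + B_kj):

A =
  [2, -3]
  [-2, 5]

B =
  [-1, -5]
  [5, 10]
A ⊗ B =
  [1, -3]
  [-3, -7]

Apply the min-plus product entry-by-entry:
  C[0][0] = min over k of (A[0][0] + B[0][0] = 2 + -1 = 1, A[0][1] + B[1][0] = -3 + 5 = 2) = 1 (attained at k = 0)
  C[0][1] = min over k of (A[0][0] + B[0][1] = 2 + -5 = -3, A[0][1] + B[1][1] = -3 + 10 = 7) = -3 (attained at k = 0)
  C[1][0] = min over k of (A[1][0] + B[0][0] = -2 + -1 = -3, A[1][1] + B[1][0] = 5 + 5 = 10) = -3 (attained at k = 0)
  C[1][1] = min over k of (A[1][0] + B[0][1] = -2 + -5 = -7, A[1][1] + B[1][1] = 5 + 10 = 15) = -7 (attained at k = 0)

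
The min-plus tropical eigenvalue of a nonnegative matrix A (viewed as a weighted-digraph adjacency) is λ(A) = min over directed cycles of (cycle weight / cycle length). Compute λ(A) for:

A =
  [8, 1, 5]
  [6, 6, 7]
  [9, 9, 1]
λ(A) = 1

Enumerate directed cycles and compute their means (weight / length). Sample:
  cycle 0 → 0: weight = 8, length = 1, mean = 8/1 ≈ 8.000
  cycle 1 → 1: weight = 6, length = 1, mean = 6/1 ≈ 6.000
  cycle 2 → 2: weight = 1, length = 1, mean = 1/1 ≈ 1.000
  cycle 0 → 1 → 0: weight = 7, length = 2, mean = 7/2 ≈ 3.500
  cycle 0 → 2 → 0: weight = 14, length = 2, mean = 14/2 ≈ 7.000
  cycle 1 → 0 → 1: weight = 7, length = 2, mean = 7/2 ≈ 3.500
Minimum mean = 1.000, attained e.g. along the cycle 2 → 2 with weight 1 and length 1. So λ(A) = 1/1 = 1.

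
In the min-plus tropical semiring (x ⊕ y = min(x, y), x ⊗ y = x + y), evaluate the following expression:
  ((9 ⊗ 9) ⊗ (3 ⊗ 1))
((9 ⊗ 9) ⊗ (3 ⊗ 1)) = 22

Expand innermost to outermost. Recall ⊕ takes the minimum of its arguments and ⊗ takes their sum. Working out the expression ((9 ⊗ 9) ⊗ (3 ⊗ 1)) gives 22.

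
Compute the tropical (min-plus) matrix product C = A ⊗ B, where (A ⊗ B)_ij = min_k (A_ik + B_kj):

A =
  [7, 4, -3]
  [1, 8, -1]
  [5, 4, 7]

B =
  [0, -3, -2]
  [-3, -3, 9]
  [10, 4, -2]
A ⊗ B =
  [1, 1, -5]
  [1, -2, -3]
  [1, 1, 3]

Apply the min-plus product entry-by-entry:
  C[0][0] = min over k of (A[0][0] + B[0][0] = 7 + 0 = 7, A[0][1] + B[1][0] = 4 + -3 = 1, A[0][2] + B[2][0] = -3 + 10 = 7) = 1 (attained at k = 1)
  C[0][1] = min over k of (A[0][0] + B[0][1] = 7 + -3 = 4, A[0][1] + B[1][1] = 4 + -3 = 1, A[0][2] + B[2][1] = -3 + 4 = 1) = 1 (attained at k = 1)
  C[0][2] = min over k of (A[0][0] + B[0][2] = 7 + -2 = 5, A[0][1] + B[1][2] = 4 + 9 = 13, A[0][2] + B[2][2] = -3 + -2 = -5) = -5 (attained at k = 2)
  C[1][0] = min over k of (A[1][0] + B[0][0] = 1 + 0 = 1, A[1][1] + B[1][0] = 8 + -3 = 5, A[1][2] + B[2][0] = -1 + 10 = 9) = 1 (attained at k = 0)
  C[1][1] = min over k of (A[1][0] + B[0][1] = 1 + -3 = -2, A[1][1] + B[1][1] = 8 + -3 = 5, A[1][2] + B[2][1] = -1 + 4 = 3) = -2 (attained at k = 0)
  C[1][2] = min over k of (A[1][0] + B[0][2] = 1 + -2 = -1, A[1][1] + B[1][2] = 8 + 9 = 17, A[1][2] + B[2][2] = -1 + -2 = -3) = -3 (attained at k = 2)
  C[2][0] = min over k of (A[2][0] + B[0][0] = 5 + 0 = 5, A[2][1] + B[1][0] = 4 + -3 = 1, A[2][2] + B[2][0] = 7 + 10 = 17) = 1 (attained at k = 1)
  C[2][1] = min over k of (A[2][0] + B[0][1] = 5 + -3 = 2, A[2][1] + B[1][1] = 4 + -3 = 1, A[2][2] + B[2][1] = 7 + 4 = 11) = 1 (attained at k = 1)
  C[2][2] = min over k of (A[2][0] + B[0][2] = 5 + -2 = 3, A[2][1] + B[1][2] = 4 + 9 = 13, A[2][2] + B[2][2] = 7 + -2 = 5) = 3 (attained at k = 0)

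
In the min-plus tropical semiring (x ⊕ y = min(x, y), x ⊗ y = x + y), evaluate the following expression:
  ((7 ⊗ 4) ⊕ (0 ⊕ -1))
((7 ⊗ 4) ⊕ (0 ⊕ -1)) = -1

Expand innermost to outermost. Recall ⊕ takes the minimum of its arguments and ⊗ takes their sum. Working out the expression ((7 ⊗ 4) ⊕ (0 ⊕ -1)) gives -1.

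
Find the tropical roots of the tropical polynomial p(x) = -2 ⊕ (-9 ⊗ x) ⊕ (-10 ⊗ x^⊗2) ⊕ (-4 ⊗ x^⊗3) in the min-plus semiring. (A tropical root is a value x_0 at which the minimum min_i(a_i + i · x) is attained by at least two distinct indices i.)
Roots: {-6, 1, 7}

Each tropical root is a break point of the lower envelope of the lines y = a_i + i · x (there are 4 lines, with slopes 0, 1, ..., 3). Only the lines that attain the minimum somewhere contribute to roots; other lines are dominated. Here the surviving (envelope) indices are i = 3, i = 2, i = 1, i = 0.
Intersections between consecutive envelope lines give the roots: for adjacent envelope indices i < j the intersection is x = (a_i − a_j) / (j − i). Reading off the sorted break points: {-6, 1, 7}.
Verification: at each break x_0, at least two indices attain the minimum of min_i(a_i + i · x_0).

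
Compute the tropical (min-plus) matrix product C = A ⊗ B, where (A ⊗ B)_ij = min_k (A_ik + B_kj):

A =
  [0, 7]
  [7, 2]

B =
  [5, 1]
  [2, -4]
A ⊗ B =
  [5, 1]
  [4, -2]

Apply the min-plus product entry-by-entry:
  C[0][0] = min over k of (A[0][0] + B[0][0] = 0 + 5 = 5, A[0][1] + B[1][0] = 7 + 2 = 9) = 5 (attained at k = 0)
  C[0][1] = min over k of (A[0][0] + B[0][1] = 0 + 1 = 1, A[0][1] + B[1][1] = 7 + -4 = 3) = 1 (attained at k = 0)
  C[1][0] = min over k of (A[1][0] + B[0][0] = 7 + 5 = 12, A[1][1] + B[1][0] = 2 + 2 = 4) = 4 (attained at k = 1)
  C[1][1] = min over k of (A[1][0] + B[0][1] = 7 + 1 = 8, A[1][1] + B[1][1] = 2 + -4 = -2) = -2 (attained at k = 1)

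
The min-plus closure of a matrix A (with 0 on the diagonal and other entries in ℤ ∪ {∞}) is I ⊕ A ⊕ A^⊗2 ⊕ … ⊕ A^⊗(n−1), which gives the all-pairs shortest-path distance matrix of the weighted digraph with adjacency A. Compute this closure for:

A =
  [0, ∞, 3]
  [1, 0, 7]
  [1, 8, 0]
Closure =
  [0, 11, 3]
  [1, 0, 4]
  [1, 8, 0]

This is the Floyd-Warshall all-pairs shortest-path computation. For each intermediate vertex k = 0, 1, …, 2, update dist[i][j] ← min(dist[i][j], dist[i][k] + dist[k][j]). The final matrix gives, for each (i, j), the minimum total weight of any directed path from i to j (possibly empty when i = j).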